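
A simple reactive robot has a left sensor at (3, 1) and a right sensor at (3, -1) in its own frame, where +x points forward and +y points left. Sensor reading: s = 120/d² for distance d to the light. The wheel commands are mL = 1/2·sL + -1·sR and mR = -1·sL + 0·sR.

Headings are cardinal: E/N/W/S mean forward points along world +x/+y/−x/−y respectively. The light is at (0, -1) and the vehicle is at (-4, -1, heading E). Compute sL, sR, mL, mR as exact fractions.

left sensor world pos  = (-1, 0); dL² = 2
right sensor world pos = (-1, -2); dR² = 2
sL = 120/2 = 60
sR = 120/2 = 60
mL = 1/2·sL + -1·sR = -30
mR = -1·sL + 0·sR = -60

60 60 -30 -60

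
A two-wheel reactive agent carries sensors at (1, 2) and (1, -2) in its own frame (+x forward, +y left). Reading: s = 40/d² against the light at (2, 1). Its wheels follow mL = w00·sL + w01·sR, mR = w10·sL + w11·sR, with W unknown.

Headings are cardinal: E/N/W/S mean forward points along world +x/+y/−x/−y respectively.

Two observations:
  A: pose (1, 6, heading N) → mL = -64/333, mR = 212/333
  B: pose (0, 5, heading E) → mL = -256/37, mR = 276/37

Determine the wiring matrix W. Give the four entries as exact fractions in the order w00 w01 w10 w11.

1 -1 -1/2 1

obs A: pose=(1,6,N) → sL=8/9, sR=40/37, mL=-64/333, mR=212/333
obs B: pose=(0,5,E) → sL=40/37, sR=8, mL=-256/37, mR=276/37
sensor matrix S = [[8/9, 40/37], [40/37, 8]]; det S = 73216/12321
solve [mL_A; mL_B] = S·[w00; w01] and [mR_A; mR_B] = S·[w10; w11]:
  w00 = 1, w01 = -1, w10 = -1/2, w11 = 1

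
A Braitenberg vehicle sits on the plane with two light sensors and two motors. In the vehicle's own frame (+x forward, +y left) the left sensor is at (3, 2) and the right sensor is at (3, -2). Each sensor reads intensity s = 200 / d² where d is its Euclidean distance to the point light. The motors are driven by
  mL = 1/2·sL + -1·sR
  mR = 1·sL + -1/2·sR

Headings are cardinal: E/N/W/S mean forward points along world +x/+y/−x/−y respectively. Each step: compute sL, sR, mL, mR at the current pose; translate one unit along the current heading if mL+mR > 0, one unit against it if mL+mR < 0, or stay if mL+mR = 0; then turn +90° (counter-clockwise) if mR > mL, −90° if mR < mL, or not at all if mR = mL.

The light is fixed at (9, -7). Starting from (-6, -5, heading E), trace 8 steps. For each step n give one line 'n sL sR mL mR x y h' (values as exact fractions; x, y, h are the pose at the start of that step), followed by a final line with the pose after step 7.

0 5/4 25/18 -55/72 5/9 -6 -5 E
1 200/349 200/221 -47700/77129 9300/77129 -7 -5 N
2 100/181 20/37 -1770/6697 1890/6697 -7 -6 W
3 200/229 40/73 -1860/16717 10020/16717 -8 -6 S
4 1 1 -1/2 1/2 -8 -7 E
5 20/37 100/117 -2530/4329 490/4329 -8 -7 N
6 200/409 200/401 -41700/164009 39300/164009 -8 -8 W
7 50/53 10/17 -105/901 585/901 -7 -8 S
final -7 -9 E

n=0: pose=(-6,-5,E); sL=5/4, sR=25/18; mL=-55/72, mR=5/9; mL+mR=-5/24 → advance -1; mR−mL=95/72 → turn +1·90°
n=1: pose=(-7,-5,N); sL=200/349, sR=200/221; mL=-47700/77129, mR=9300/77129; mL+mR=-38400/77129 → advance -1; mR−mL=57000/77129 → turn +1·90°
n=2: pose=(-7,-6,W); sL=100/181, sR=20/37; mL=-1770/6697, mR=1890/6697; mL+mR=120/6697 → advance +1; mR−mL=3660/6697 → turn +1·90°
n=3: pose=(-8,-6,S); sL=200/229, sR=40/73; mL=-1860/16717, mR=10020/16717; mL+mR=8160/16717 → advance +1; mR−mL=11880/16717 → turn +1·90°
n=4: pose=(-8,-7,E); sL=1, sR=1; mL=-1/2, mR=1/2; mL+mR=0 → advance +0; mR−mL=1 → turn +1·90°
n=5: pose=(-8,-7,N); sL=20/37, sR=100/117; mL=-2530/4329, mR=490/4329; mL+mR=-680/1443 → advance -1; mR−mL=3020/4329 → turn +1·90°
n=6: pose=(-8,-8,W); sL=200/409, sR=200/401; mL=-41700/164009, mR=39300/164009; mL+mR=-2400/164009 → advance -1; mR−mL=81000/164009 → turn +1·90°
n=7: pose=(-7,-8,S); sL=50/53, sR=10/17; mL=-105/901, mR=585/901; mL+mR=480/901 → advance +1; mR−mL=690/901 → turn +1·90°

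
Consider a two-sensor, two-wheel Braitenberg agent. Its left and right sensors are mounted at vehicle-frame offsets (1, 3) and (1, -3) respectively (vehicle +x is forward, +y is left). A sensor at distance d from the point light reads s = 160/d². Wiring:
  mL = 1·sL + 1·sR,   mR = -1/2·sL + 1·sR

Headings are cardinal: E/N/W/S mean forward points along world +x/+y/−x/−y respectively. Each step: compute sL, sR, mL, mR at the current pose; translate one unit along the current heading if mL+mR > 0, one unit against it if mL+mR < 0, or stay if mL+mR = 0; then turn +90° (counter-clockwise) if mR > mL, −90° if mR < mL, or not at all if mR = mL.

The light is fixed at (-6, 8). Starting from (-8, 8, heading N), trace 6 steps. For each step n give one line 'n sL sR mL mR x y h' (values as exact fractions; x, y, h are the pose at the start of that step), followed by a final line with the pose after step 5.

0 80/13 80 1120/13 1000/13 -8 8 N
1 160/17 32 704/17 464/17 -8 9 E
2 40 10 50 -10 -7 9 S
3 160/13 160/13 320/13 80/13 -7 8 W
4 80/13 80 1120/13 1000/13 -8 8 N
5 160/17 32 704/17 464/17 -8 9 E
final -7 9 S

n=0: pose=(-8,8,N); sL=80/13, sR=80; mL=1120/13, mR=1000/13; mL+mR=2120/13 → advance +1; mR−mL=-120/13 → turn -1·90°
n=1: pose=(-8,9,E); sL=160/17, sR=32; mL=704/17, mR=464/17; mL+mR=1168/17 → advance +1; mR−mL=-240/17 → turn -1·90°
n=2: pose=(-7,9,S); sL=40, sR=10; mL=50, mR=-10; mL+mR=40 → advance +1; mR−mL=-60 → turn -1·90°
n=3: pose=(-7,8,W); sL=160/13, sR=160/13; mL=320/13, mR=80/13; mL+mR=400/13 → advance +1; mR−mL=-240/13 → turn -1·90°
n=4: pose=(-8,8,N); sL=80/13, sR=80; mL=1120/13, mR=1000/13; mL+mR=2120/13 → advance +1; mR−mL=-120/13 → turn -1·90°
n=5: pose=(-8,9,E); sL=160/17, sR=32; mL=704/17, mR=464/17; mL+mR=1168/17 → advance +1; mR−mL=-240/17 → turn -1·90°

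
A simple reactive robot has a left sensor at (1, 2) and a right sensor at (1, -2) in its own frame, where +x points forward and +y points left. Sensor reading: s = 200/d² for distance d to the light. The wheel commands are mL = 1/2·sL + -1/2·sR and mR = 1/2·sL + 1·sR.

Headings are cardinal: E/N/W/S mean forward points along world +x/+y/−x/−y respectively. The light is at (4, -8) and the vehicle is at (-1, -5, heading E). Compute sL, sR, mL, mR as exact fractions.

200/41 200/17 -2400/697 9900/697

left sensor world pos  = (0, -3); dL² = 41
right sensor world pos = (0, -7); dR² = 17
sL = 200/41 = 200/41
sR = 200/17 = 200/17
mL = 1/2·sL + -1/2·sR = -2400/697
mR = 1/2·sL + 1·sR = 9900/697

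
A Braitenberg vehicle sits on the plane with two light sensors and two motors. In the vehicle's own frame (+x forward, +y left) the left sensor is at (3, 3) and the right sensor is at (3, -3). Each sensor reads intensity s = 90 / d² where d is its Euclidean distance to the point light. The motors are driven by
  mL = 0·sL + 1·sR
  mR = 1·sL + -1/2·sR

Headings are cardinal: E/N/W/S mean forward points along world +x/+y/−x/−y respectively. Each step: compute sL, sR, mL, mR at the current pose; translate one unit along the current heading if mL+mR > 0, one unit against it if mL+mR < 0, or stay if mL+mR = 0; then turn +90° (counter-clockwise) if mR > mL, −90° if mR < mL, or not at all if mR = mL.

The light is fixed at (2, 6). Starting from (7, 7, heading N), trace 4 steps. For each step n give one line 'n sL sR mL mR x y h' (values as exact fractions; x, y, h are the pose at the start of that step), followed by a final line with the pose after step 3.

0 9/2 9/8 9/8 63/16 7 7 N
1 18 90/29 90/29 477/29 7 8 W
2 9/5 45 45 -207/10 6 8 S
3 18 90/17 90/17 261/17 6 7 W
final 5 7 S

n=0: pose=(7,7,N); sL=9/2, sR=9/8; mL=9/8, mR=63/16; mL+mR=81/16 → advance +1; mR−mL=45/16 → turn +1·90°
n=1: pose=(7,8,W); sL=18, sR=90/29; mL=90/29, mR=477/29; mL+mR=567/29 → advance +1; mR−mL=387/29 → turn +1·90°
n=2: pose=(6,8,S); sL=9/5, sR=45; mL=45, mR=-207/10; mL+mR=243/10 → advance +1; mR−mL=-657/10 → turn -1·90°
n=3: pose=(6,7,W); sL=18, sR=90/17; mL=90/17, mR=261/17; mL+mR=351/17 → advance +1; mR−mL=171/17 → turn +1·90°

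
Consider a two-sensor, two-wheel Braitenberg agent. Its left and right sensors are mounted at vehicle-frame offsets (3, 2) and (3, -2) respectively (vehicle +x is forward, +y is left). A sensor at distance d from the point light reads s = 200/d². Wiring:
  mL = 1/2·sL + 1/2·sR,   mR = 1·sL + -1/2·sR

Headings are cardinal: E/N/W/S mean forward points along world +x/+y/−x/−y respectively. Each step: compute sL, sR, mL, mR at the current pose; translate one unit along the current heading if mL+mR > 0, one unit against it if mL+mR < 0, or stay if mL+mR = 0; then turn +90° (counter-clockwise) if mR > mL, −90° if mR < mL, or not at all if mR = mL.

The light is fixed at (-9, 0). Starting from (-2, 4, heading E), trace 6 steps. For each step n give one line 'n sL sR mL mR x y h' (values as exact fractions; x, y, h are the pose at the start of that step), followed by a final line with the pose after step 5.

0 25/17 25/13 375/221 225/442 -2 4 E
1 200/101 200/37 13800/3737 -2700/3737 -1 4 S
2 100/13 4 76/13 74/13 -1 3 W
3 200/61 200/117 17800/7137 17300/7137 -2 3 N
4 25/17 25/13 375/221 225/442 -2 4 E
5 200/101 200/37 13800/3737 -2700/3737 -1 4 S
final -1 3 W

n=0: pose=(-2,4,E); sL=25/17, sR=25/13; mL=375/221, mR=225/442; mL+mR=75/34 → advance +1; mR−mL=-525/442 → turn -1·90°
n=1: pose=(-1,4,S); sL=200/101, sR=200/37; mL=13800/3737, mR=-2700/3737; mL+mR=300/101 → advance +1; mR−mL=-16500/3737 → turn -1·90°
n=2: pose=(-1,3,W); sL=100/13, sR=4; mL=76/13, mR=74/13; mL+mR=150/13 → advance +1; mR−mL=-2/13 → turn -1·90°
n=3: pose=(-2,3,N); sL=200/61, sR=200/117; mL=17800/7137, mR=17300/7137; mL+mR=300/61 → advance +1; mR−mL=-500/7137 → turn -1·90°
n=4: pose=(-2,4,E); sL=25/17, sR=25/13; mL=375/221, mR=225/442; mL+mR=75/34 → advance +1; mR−mL=-525/442 → turn -1·90°
n=5: pose=(-1,4,S); sL=200/101, sR=200/37; mL=13800/3737, mR=-2700/3737; mL+mR=300/101 → advance +1; mR−mL=-16500/3737 → turn -1·90°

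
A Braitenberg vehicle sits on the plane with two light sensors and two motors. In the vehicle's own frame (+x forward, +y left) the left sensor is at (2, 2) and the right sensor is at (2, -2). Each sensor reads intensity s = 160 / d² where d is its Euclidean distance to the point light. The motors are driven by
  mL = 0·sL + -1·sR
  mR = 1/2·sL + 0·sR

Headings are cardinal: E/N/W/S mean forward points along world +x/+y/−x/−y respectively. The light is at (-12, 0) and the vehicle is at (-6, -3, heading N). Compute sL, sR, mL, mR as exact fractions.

160/17 32/13 -32/13 80/17

left sensor world pos  = (-8, -1); dL² = 17
right sensor world pos = (-4, -1); dR² = 65
sL = 160/17 = 160/17
sR = 160/65 = 32/13
mL = 0·sL + -1·sR = -32/13
mR = 1/2·sL + 0·sR = 80/17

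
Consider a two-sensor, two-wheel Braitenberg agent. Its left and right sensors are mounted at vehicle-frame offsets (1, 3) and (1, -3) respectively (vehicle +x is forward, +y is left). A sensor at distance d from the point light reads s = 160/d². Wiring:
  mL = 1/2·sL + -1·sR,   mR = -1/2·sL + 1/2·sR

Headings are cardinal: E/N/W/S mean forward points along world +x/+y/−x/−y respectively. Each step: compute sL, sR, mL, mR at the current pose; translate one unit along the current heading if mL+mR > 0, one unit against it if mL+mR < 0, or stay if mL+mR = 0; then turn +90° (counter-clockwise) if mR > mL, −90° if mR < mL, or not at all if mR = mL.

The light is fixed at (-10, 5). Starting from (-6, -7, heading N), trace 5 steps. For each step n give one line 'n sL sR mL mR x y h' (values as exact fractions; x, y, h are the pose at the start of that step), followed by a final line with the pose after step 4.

n=0: pose=(-6,-7,N); sL=80/61, sR=16/17; mL=-296/1037, mR=-192/1037; mL+mR=-8/17 → advance -1; mR−mL=104/1037 → turn +1·90°
n=1: pose=(-6,-8,W); sL=32/53, sR=160/109; mL=-6736/5777, mR=2496/5777; mL+mR=-80/109 → advance -1; mR−mL=9232/5777 → turn +1·90°
n=2: pose=(-5,-8,S); sL=8/13, sR=4/5; mL=-32/65, mR=6/65; mL+mR=-2/5 → advance -1; mR−mL=38/65 → turn +1·90°
n=3: pose=(-5,-7,E); sL=160/117, sR=160/261; mL=80/1131, mR=-1280/3393; mL+mR=-80/261 → advance -1; mR−mL=-1520/3393 → turn -1·90°
n=4: pose=(-6,-7,S); sL=80/109, sR=16/17; mL=-1064/1853, mR=192/1853; mL+mR=-8/17 → advance -1; mR−mL=1256/1853 → turn +1·90°

0 80/61 16/17 -296/1037 -192/1037 -6 -7 N
1 32/53 160/109 -6736/5777 2496/5777 -6 -8 W
2 8/13 4/5 -32/65 6/65 -5 -8 S
3 160/117 160/261 80/1131 -1280/3393 -5 -7 E
4 80/109 16/17 -1064/1853 192/1853 -6 -7 S
final -6 -6 E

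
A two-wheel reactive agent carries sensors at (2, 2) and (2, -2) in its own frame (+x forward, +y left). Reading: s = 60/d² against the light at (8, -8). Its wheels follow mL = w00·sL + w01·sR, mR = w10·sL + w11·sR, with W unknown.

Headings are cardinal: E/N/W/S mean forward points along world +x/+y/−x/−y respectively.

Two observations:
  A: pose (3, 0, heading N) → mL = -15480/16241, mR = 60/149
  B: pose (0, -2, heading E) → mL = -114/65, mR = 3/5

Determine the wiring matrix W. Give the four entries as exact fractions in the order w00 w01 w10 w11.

obs A: pose=(3,0,N) → sL=60/149, sR=60/109, mL=-15480/16241, mR=60/149
obs B: pose=(0,-2,E) → sL=3/5, sR=15/13, mL=-114/65, mR=3/5
sensor matrix S = [[60/149, 60/109], [3/5, 15/13]]; det S = 28368/211133
solve [mL_A; mL_B] = S·[w00; w01] and [mR_A; mR_B] = S·[w10; w11]:
  w00 = -1, w01 = -1, w10 = 1, w11 = 0

-1 -1 1 0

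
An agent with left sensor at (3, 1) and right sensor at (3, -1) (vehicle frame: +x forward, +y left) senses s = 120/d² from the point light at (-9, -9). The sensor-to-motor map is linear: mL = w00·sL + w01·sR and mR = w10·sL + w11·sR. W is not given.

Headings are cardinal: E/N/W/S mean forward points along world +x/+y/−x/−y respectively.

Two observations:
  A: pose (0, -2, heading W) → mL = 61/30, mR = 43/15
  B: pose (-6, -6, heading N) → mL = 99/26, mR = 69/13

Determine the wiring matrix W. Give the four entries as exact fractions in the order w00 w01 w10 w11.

1/2 1 1 1

obs A: pose=(0,-2,W) → sL=5/3, sR=6/5, mL=61/30, mR=43/15
obs B: pose=(-6,-6,N) → sL=3, sR=30/13, mL=99/26, mR=69/13
sensor matrix S = [[5/3, 6/5], [3, 30/13]]; det S = 16/65
solve [mL_A; mL_B] = S·[w00; w01] and [mR_A; mR_B] = S·[w10; w11]:
  w00 = 1/2, w01 = 1, w10 = 1, w11 = 1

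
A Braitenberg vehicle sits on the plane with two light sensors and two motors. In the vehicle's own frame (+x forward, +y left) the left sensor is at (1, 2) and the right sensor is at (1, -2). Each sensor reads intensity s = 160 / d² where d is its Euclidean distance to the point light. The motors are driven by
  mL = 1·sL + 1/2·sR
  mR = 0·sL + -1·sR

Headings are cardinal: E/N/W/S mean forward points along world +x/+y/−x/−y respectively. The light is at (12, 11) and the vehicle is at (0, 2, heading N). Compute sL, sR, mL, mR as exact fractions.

8/13 40/41 588/533 -40/41

left sensor world pos  = (-2, 3); dL² = 260
right sensor world pos = (2, 3); dR² = 164
sL = 160/260 = 8/13
sR = 160/164 = 40/41
mL = 1·sL + 1/2·sR = 588/533
mR = 0·sL + -1·sR = -40/41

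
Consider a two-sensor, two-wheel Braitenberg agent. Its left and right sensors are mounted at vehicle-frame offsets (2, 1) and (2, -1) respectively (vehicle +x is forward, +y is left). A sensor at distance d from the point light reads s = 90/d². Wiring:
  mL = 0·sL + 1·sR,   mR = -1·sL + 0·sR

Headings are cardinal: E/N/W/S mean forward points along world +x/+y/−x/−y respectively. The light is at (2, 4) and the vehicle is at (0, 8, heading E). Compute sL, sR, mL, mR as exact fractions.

left sensor world pos  = (2, 9); dL² = 25
right sensor world pos = (2, 7); dR² = 9
sL = 90/25 = 18/5
sR = 90/9 = 10
mL = 0·sL + 1·sR = 10
mR = -1·sL + 0·sR = -18/5

18/5 10 10 -18/5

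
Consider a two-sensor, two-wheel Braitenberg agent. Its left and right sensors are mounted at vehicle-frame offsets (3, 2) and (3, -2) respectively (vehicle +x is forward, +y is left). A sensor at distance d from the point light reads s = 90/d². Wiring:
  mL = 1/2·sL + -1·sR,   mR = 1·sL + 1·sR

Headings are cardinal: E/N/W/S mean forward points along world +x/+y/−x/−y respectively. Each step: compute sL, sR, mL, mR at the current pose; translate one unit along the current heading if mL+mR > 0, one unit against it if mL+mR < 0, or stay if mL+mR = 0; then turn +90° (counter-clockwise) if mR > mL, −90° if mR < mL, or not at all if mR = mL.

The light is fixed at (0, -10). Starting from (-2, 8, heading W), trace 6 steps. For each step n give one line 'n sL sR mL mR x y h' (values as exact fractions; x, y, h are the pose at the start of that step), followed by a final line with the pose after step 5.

n=0: pose=(-2,8,W); sL=90/281, sR=18/85; mL=-1233/23885, mR=12708/23885; mL+mR=135/281 → advance +1; mR−mL=13941/23885 → turn +1·90°
n=1: pose=(-3,8,S); sL=45/113, sR=9/25; mL=-909/5650, mR=2142/2825; mL+mR=135/226 → advance +1; mR−mL=5193/5650 → turn +1·90°
n=2: pose=(-3,7,E); sL=90/361, sR=2/5; mL=-497/1805, mR=1172/1805; mL+mR=135/361 → advance +1; mR−mL=1669/1805 → turn +1·90°
n=3: pose=(-2,7,N); sL=45/208, sR=9/40; mL=-243/2080, mR=459/1040; mL+mR=135/416 → advance +1; mR−mL=1161/2080 → turn +1·90°
n=4: pose=(-2,8,W); sL=90/281, sR=18/85; mL=-1233/23885, mR=12708/23885; mL+mR=135/281 → advance +1; mR−mL=13941/23885 → turn +1·90°
n=5: pose=(-3,8,S); sL=45/113, sR=9/25; mL=-909/5650, mR=2142/2825; mL+mR=135/226 → advance +1; mR−mL=5193/5650 → turn +1·90°

0 90/281 18/85 -1233/23885 12708/23885 -2 8 W
1 45/113 9/25 -909/5650 2142/2825 -3 8 S
2 90/361 2/5 -497/1805 1172/1805 -3 7 E
3 45/208 9/40 -243/2080 459/1040 -2 7 N
4 90/281 18/85 -1233/23885 12708/23885 -2 8 W
5 45/113 9/25 -909/5650 2142/2825 -3 8 S
final -3 7 E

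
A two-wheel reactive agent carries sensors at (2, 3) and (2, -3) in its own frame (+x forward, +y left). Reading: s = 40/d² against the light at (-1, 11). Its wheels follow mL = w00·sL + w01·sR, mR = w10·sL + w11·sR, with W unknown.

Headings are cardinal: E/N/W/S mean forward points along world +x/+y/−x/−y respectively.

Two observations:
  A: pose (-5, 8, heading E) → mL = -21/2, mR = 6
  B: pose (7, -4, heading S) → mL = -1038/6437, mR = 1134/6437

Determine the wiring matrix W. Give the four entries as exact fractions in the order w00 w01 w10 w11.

obs A: pose=(-5,8,E) → sL=10, sR=1, mL=-21/2, mR=6
obs B: pose=(7,-4,S) → sL=4/41, sR=20/157, mL=-1038/6437, mR=1134/6437
sensor matrix S = [[10, 1], [4/41, 20/157]]; det S = 7572/6437
solve [mL_A; mL_B] = S·[w00; w01] and [mR_A; mR_B] = S·[w10; w11]:
  w00 = -1, w01 = -1/2, w10 = 1/2, w11 = 1

-1 -1/2 1/2 1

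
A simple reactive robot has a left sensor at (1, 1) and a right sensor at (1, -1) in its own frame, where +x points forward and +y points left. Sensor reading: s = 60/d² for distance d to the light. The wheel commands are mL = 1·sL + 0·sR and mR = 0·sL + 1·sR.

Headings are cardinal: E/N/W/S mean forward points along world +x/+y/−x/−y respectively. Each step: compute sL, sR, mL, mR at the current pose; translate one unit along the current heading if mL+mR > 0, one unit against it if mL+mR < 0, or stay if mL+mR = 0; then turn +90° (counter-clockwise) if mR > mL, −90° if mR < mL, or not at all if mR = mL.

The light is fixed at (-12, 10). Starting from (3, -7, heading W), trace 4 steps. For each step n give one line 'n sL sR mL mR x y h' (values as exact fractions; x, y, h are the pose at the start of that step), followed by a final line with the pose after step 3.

0 3/26 15/113 3/26 15/113 3 -7 W
1 20/183 60/493 20/183 60/493 2 -7 S
2 30/257 30/293 30/257 30/293 2 -8 E
3 60/617 60/557 60/617 60/557 3 -8 S
final 3 -9 E

n=0: pose=(3,-7,W); sL=3/26, sR=15/113; mL=3/26, mR=15/113; mL+mR=729/2938 → advance +1; mR−mL=51/2938 → turn +1·90°
n=1: pose=(2,-7,S); sL=20/183, sR=60/493; mL=20/183, mR=60/493; mL+mR=20840/90219 → advance +1; mR−mL=1120/90219 → turn +1·90°
n=2: pose=(2,-8,E); sL=30/257, sR=30/293; mL=30/257, mR=30/293; mL+mR=16500/75301 → advance +1; mR−mL=-1080/75301 → turn -1·90°
n=3: pose=(3,-8,S); sL=60/617, sR=60/557; mL=60/617, mR=60/557; mL+mR=70440/343669 → advance +1; mR−mL=3600/343669 → turn +1·90°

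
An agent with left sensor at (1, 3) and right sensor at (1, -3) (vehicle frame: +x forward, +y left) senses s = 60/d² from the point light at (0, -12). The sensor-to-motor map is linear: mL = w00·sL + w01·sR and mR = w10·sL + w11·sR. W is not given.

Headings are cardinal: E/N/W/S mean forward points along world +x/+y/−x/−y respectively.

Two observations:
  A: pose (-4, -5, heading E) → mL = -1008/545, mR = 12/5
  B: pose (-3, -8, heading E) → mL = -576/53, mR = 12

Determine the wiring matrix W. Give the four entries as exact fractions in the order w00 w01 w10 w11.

1 -1 0 1

obs A: pose=(-4,-5,E) → sL=60/109, sR=12/5, mL=-1008/545, mR=12/5
obs B: pose=(-3,-8,E) → sL=60/53, sR=12, mL=-576/53, mR=12
sensor matrix S = [[60/109, 12/5], [60/53, 12]]; det S = 22464/5777
solve [mL_A; mL_B] = S·[w00; w01] and [mR_A; mR_B] = S·[w10; w11]:
  w00 = 1, w01 = -1, w10 = 0, w11 = 1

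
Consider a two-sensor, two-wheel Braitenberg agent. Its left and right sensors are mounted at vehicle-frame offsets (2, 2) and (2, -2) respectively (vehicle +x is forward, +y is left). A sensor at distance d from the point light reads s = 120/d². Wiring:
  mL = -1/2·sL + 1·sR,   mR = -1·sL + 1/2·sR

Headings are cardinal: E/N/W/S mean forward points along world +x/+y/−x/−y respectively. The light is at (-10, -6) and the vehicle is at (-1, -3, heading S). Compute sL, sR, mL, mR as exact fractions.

left sensor world pos  = (1, -5); dL² = 122
right sensor world pos = (-3, -5); dR² = 50
sL = 120/122 = 60/61
sR = 120/50 = 12/5
mL = -1/2·sL + 1·sR = 582/305
mR = -1·sL + 1/2·sR = 66/305

60/61 12/5 582/305 66/305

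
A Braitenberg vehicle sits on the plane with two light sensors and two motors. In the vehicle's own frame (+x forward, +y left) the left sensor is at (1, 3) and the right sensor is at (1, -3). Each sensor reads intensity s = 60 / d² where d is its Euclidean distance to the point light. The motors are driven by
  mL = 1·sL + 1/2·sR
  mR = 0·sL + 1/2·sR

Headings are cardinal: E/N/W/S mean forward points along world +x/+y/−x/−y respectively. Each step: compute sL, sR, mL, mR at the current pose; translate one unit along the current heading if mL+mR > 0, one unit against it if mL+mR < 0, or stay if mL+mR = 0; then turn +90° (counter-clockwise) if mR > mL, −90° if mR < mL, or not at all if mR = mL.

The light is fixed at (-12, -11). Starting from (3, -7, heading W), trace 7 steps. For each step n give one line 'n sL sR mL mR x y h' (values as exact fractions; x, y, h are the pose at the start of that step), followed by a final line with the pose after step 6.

0 60/197 12/49 4122/9653 6/49 3 -7 W
1 30/73 30/157 5805/11461 15/157 2 -7 N
2 60/289 60/229 22410/66181 30/229 2 -6 E
3 3/17 3/8 99/272 3/16 3 -6 S
4 60/197 12/49 4122/9653 6/49 3 -7 W
5 30/73 30/157 5805/11461 15/157 2 -7 N
6 60/289 60/229 22410/66181 30/229 2 -6 E
final 3 -6 S

n=0: pose=(3,-7,W); sL=60/197, sR=12/49; mL=4122/9653, mR=6/49; mL+mR=5304/9653 → advance +1; mR−mL=-60/197 → turn -1·90°
n=1: pose=(2,-7,N); sL=30/73, sR=30/157; mL=5805/11461, mR=15/157; mL+mR=6900/11461 → advance +1; mR−mL=-30/73 → turn -1·90°
n=2: pose=(2,-6,E); sL=60/289, sR=60/229; mL=22410/66181, mR=30/229; mL+mR=31080/66181 → advance +1; mR−mL=-60/289 → turn -1·90°
n=3: pose=(3,-6,S); sL=3/17, sR=3/8; mL=99/272, mR=3/16; mL+mR=75/136 → advance +1; mR−mL=-3/17 → turn -1·90°
n=4: pose=(3,-7,W); sL=60/197, sR=12/49; mL=4122/9653, mR=6/49; mL+mR=5304/9653 → advance +1; mR−mL=-60/197 → turn -1·90°
n=5: pose=(2,-7,N); sL=30/73, sR=30/157; mL=5805/11461, mR=15/157; mL+mR=6900/11461 → advance +1; mR−mL=-30/73 → turn -1·90°
n=6: pose=(2,-6,E); sL=60/289, sR=60/229; mL=22410/66181, mR=30/229; mL+mR=31080/66181 → advance +1; mR−mL=-60/289 → turn -1·90°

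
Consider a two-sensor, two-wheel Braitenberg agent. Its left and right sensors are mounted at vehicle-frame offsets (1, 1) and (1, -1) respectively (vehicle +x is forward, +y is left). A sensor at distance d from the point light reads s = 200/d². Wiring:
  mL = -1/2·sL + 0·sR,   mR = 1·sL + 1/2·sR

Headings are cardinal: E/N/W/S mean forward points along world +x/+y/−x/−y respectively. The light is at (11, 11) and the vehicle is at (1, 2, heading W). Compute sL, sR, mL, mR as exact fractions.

200/221 40/37 -100/221 11820/8177

left sensor world pos  = (0, 1); dL² = 221
right sensor world pos = (0, 3); dR² = 185
sL = 200/221 = 200/221
sR = 200/185 = 40/37
mL = -1/2·sL + 0·sR = -100/221
mR = 1·sL + 1/2·sR = 11820/8177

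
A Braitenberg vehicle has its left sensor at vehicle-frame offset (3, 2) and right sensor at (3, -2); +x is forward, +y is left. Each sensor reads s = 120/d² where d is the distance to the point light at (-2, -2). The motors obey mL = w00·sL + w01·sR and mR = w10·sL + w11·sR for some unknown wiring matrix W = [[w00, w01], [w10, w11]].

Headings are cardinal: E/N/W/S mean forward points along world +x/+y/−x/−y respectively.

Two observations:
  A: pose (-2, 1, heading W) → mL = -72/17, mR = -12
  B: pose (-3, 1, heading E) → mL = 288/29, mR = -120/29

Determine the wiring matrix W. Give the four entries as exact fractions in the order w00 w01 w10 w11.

-1/2 1/2 -1 0

obs A: pose=(-2,1,W) → sL=12, sR=60/17, mL=-72/17, mR=-12
obs B: pose=(-3,1,E) → sL=120/29, sR=24, mL=288/29, mR=-120/29
sensor matrix S = [[12, 60/17], [120/29, 24]]; det S = 134784/493
solve [mL_A; mL_B] = S·[w00; w01] and [mR_A; mR_B] = S·[w10; w11]:
  w00 = -1/2, w01 = 1/2, w10 = -1, w11 = 0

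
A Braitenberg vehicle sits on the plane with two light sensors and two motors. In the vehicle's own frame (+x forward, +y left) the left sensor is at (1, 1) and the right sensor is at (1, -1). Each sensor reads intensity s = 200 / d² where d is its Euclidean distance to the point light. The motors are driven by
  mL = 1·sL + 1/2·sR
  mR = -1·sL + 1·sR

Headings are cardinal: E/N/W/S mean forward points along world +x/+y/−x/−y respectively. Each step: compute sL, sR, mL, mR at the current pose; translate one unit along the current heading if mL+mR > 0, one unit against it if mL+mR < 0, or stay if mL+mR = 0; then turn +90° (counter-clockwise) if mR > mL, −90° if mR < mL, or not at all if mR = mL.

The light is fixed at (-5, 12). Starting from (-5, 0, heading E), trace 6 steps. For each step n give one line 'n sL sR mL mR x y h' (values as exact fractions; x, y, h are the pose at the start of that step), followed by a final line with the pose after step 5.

n=0: pose=(-5,0,E); sL=100/61, sR=20/17; mL=2310/1037, mR=-480/1037; mL+mR=30/17 → advance +1; mR−mL=-2790/1037 → turn -1·90°
n=1: pose=(-4,0,S); sL=200/173, sR=200/169; mL=51100/29237, mR=800/29237; mL+mR=300/169 → advance +1; mR−mL=-50300/29237 → turn -1·90°
n=2: pose=(-4,-1,W); sL=50/49, sR=25/18; mL=3025/1764, mR=325/882; mL+mR=25/12 → advance +1; mR−mL=-2375/1764 → turn -1·90°
n=3: pose=(-5,-1,N); sL=40/29, sR=40/29; mL=60/29, mR=0; mL+mR=60/29 → advance +1; mR−mL=-60/29 → turn -1·90°
n=4: pose=(-5,0,E); sL=100/61, sR=20/17; mL=2310/1037, mR=-480/1037; mL+mR=30/17 → advance +1; mR−mL=-2790/1037 → turn -1·90°
n=5: pose=(-4,0,S); sL=200/173, sR=200/169; mL=51100/29237, mR=800/29237; mL+mR=300/169 → advance +1; mR−mL=-50300/29237 → turn -1·90°

0 100/61 20/17 2310/1037 -480/1037 -5 0 E
1 200/173 200/169 51100/29237 800/29237 -4 0 S
2 50/49 25/18 3025/1764 325/882 -4 -1 W
3 40/29 40/29 60/29 0 -5 -1 N
4 100/61 20/17 2310/1037 -480/1037 -5 0 E
5 200/173 200/169 51100/29237 800/29237 -4 0 S
final -4 -1 W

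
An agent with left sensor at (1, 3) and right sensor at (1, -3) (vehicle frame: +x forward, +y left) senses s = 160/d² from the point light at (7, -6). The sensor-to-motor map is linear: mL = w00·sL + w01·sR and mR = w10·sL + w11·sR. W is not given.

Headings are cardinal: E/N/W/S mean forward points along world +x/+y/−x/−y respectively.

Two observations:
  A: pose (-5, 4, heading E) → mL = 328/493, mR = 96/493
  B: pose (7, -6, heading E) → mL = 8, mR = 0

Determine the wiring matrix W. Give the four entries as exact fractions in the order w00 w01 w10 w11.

-1/2 1 -1/2 1/2

obs A: pose=(-5,4,E) → sL=16/29, sR=16/17, mL=328/493, mR=96/493
obs B: pose=(7,-6,E) → sL=16, sR=16, mL=8, mR=0
sensor matrix S = [[16/29, 16/17], [16, 16]]; det S = -3072/493
solve [mL_A; mL_B] = S·[w00; w01] and [mR_A; mR_B] = S·[w10; w11]:
  w00 = -1/2, w01 = 1, w10 = -1/2, w11 = 1/2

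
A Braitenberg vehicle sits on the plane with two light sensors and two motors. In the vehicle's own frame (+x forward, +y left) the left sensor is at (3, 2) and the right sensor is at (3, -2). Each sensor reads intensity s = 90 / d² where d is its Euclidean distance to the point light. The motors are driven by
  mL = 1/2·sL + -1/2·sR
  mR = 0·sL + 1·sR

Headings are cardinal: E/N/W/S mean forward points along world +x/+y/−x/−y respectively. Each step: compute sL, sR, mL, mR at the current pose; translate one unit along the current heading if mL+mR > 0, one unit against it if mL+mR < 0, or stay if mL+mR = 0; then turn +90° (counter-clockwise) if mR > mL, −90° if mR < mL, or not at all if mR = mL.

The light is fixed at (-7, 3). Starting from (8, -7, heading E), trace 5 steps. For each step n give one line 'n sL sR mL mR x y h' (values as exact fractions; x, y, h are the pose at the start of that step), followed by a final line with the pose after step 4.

n=0: pose=(8,-7,E); sL=45/194, sR=5/26; mL=25/1261, mR=5/26; mL+mR=535/2522 → advance +1; mR−mL=435/2522 → turn +1·90°
n=1: pose=(9,-7,N); sL=18/49, sR=90/373; mL=1152/18277, mR=90/373; mL+mR=5562/18277 → advance +1; mR−mL=3258/18277 → turn +1·90°
n=2: pose=(9,-6,W); sL=9/29, sR=45/109; mL=-162/3161, mR=45/109; mL+mR=1143/3161 → advance +1; mR−mL=1467/3161 → turn +1·90°
n=3: pose=(8,-6,S); sL=90/433, sR=90/313; mL=-5400/135529, mR=90/313; mL+mR=33570/135529 → advance +1; mR−mL=44370/135529 → turn +1·90°
n=4: pose=(8,-7,E); sL=45/194, sR=5/26; mL=25/1261, mR=5/26; mL+mR=535/2522 → advance +1; mR−mL=435/2522 → turn +1·90°

0 45/194 5/26 25/1261 5/26 8 -7 E
1 18/49 90/373 1152/18277 90/373 9 -7 N
2 9/29 45/109 -162/3161 45/109 9 -6 W
3 90/433 90/313 -5400/135529 90/313 8 -6 S
4 45/194 5/26 25/1261 5/26 8 -7 E
final 9 -7 N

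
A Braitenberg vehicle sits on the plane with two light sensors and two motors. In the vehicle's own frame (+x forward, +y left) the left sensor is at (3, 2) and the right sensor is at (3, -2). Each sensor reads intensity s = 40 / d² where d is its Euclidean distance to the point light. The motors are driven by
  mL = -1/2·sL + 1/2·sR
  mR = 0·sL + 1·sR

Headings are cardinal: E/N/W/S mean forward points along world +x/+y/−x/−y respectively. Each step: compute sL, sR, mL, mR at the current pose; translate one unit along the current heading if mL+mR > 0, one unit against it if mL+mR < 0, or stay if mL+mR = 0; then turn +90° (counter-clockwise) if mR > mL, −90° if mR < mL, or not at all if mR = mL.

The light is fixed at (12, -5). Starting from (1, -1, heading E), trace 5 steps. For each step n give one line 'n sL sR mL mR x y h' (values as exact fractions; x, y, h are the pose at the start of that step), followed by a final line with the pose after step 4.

n=0: pose=(1,-1,E); sL=2/5, sR=10/17; mL=8/85, mR=10/17; mL+mR=58/85 → advance +1; mR−mL=42/85 → turn +1·90°
n=1: pose=(2,-1,N); sL=40/193, sR=40/113; mL=1600/21809, mR=40/113; mL+mR=9320/21809 → advance +1; mR−mL=6120/21809 → turn +1·90°
n=2: pose=(2,0,W); sL=20/89, sR=20/109; mL=-200/9701, mR=20/109; mL+mR=1580/9701 → advance +1; mR−mL=1980/9701 → turn +1·90°
n=3: pose=(1,0,S); sL=8/17, sR=40/173; mL=-352/2941, mR=40/173; mL+mR=328/2941 → advance +1; mR−mL=1032/2941 → turn +1·90°
n=4: pose=(1,-1,E); sL=2/5, sR=10/17; mL=8/85, mR=10/17; mL+mR=58/85 → advance +1; mR−mL=42/85 → turn +1·90°

0 2/5 10/17 8/85 10/17 1 -1 E
1 40/193 40/113 1600/21809 40/113 2 -1 N
2 20/89 20/109 -200/9701 20/109 2 0 W
3 8/17 40/173 -352/2941 40/173 1 0 S
4 2/5 10/17 8/85 10/17 1 -1 E
final 2 -1 N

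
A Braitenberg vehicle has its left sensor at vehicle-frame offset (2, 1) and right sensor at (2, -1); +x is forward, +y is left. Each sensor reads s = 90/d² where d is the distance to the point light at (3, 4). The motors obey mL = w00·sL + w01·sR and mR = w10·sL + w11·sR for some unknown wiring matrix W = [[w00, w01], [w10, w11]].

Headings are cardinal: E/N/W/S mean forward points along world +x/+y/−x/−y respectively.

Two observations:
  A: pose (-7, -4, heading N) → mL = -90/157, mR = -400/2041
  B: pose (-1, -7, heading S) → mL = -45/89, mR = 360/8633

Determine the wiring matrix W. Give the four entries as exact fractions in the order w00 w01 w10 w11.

obs A: pose=(-7,-4,N) → sL=90/157, sR=10/13, mL=-90/157, mR=-400/2041
obs B: pose=(-1,-7,S) → sL=45/89, sR=45/97, mL=-45/89, mR=360/8633
sensor matrix S = [[90/157, 10/13], [45/89, 45/97]]; det S = -2167200/17619953
solve [mL_A; mL_B] = S·[w00; w01] and [mR_A; mR_B] = S·[w10; w11]:
  w00 = -1, w01 = 0, w10 = 1, w11 = -1

-1 0 1 -1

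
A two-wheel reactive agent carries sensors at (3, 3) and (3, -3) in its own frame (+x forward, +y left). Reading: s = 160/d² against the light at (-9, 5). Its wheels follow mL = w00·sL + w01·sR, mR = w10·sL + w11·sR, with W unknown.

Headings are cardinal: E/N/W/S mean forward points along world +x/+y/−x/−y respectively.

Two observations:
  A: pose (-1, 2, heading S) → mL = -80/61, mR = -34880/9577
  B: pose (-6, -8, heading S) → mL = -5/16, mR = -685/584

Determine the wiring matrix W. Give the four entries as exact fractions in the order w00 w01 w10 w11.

obs A: pose=(-1,2,S) → sL=160/157, sR=160/61, mL=-80/61, mR=-34880/9577
obs B: pose=(-6,-8,S) → sL=40/73, sR=5/8, mL=-5/16, mR=-685/584
sensor matrix S = [[160/157, 160/61], [40/73, 5/8]]; det S = -559500/699121
solve [mL_A; mL_B] = S·[w00; w01] and [mR_A; mR_B] = S·[w10; w11]:
  w00 = 0, w01 = -1/2, w10 = -1, w11 = -1

0 -1/2 -1 -1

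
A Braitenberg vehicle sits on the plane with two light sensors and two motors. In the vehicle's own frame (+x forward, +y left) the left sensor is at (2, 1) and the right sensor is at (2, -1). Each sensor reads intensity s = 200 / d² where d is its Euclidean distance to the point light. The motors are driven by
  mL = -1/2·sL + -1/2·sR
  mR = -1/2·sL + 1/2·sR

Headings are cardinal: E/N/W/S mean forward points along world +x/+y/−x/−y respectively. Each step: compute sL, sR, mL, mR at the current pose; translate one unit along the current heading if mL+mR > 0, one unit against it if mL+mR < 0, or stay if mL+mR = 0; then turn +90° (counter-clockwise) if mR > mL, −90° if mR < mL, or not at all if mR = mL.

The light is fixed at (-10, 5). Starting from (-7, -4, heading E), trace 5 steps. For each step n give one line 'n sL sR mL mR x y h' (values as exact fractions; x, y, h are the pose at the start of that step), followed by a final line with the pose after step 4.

n=0: pose=(-7,-4,E); sL=200/89, sR=8/5; mL=-856/445, mR=-144/445; mL+mR=-200/89 → advance -1; mR−mL=8/5 → turn +1·90°
n=1: pose=(-8,-4,N); sL=4, sR=100/29; mL=-108/29, mR=-8/29; mL+mR=-4 → advance -1; mR−mL=100/29 → turn +1·90°
n=2: pose=(-8,-5,W); sL=200/121, sR=200/81; mL=-20200/9801, mR=4000/9801; mL+mR=-200/121 → advance -1; mR−mL=200/81 → turn +1·90°
n=3: pose=(-7,-5,S); sL=5/4, sR=50/37; mL=-385/296, mR=15/296; mL+mR=-5/4 → advance -1; mR−mL=50/37 → turn +1·90°
n=4: pose=(-7,-4,E); sL=200/89, sR=8/5; mL=-856/445, mR=-144/445; mL+mR=-200/89 → advance -1; mR−mL=8/5 → turn +1·90°

0 200/89 8/5 -856/445 -144/445 -7 -4 E
1 4 100/29 -108/29 -8/29 -8 -4 N
2 200/121 200/81 -20200/9801 4000/9801 -8 -5 W
3 5/4 50/37 -385/296 15/296 -7 -5 S
4 200/89 8/5 -856/445 -144/445 -7 -4 E
final -8 -4 N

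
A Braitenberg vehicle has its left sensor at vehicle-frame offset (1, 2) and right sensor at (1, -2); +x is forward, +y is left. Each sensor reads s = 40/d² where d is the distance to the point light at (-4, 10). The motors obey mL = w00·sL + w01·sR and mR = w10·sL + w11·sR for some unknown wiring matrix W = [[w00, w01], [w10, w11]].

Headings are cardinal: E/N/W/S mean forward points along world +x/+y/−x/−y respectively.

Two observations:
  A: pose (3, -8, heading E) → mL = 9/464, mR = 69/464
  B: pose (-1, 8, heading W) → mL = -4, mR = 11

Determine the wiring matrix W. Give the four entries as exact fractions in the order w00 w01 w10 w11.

1/2 -1/2 1/2 1

obs A: pose=(3,-8,E) → sL=1/8, sR=5/58, mL=9/464, mR=69/464
obs B: pose=(-1,8,W) → sL=2, sR=10, mL=-4, mR=11
sensor matrix S = [[1/8, 5/58], [2, 10]]; det S = 125/116
solve [mL_A; mL_B] = S·[w00; w01] and [mR_A; mR_B] = S·[w10; w11]:
  w00 = 1/2, w01 = -1/2, w10 = 1/2, w11 = 1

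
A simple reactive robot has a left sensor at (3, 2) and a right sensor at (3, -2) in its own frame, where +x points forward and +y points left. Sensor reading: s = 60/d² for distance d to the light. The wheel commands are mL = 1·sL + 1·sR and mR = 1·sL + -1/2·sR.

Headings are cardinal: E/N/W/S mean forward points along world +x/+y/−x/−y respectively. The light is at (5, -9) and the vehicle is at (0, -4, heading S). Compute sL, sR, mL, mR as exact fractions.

left sensor world pos  = (2, -7); dL² = 13
right sensor world pos = (-2, -7); dR² = 53
sL = 60/13 = 60/13
sR = 60/53 = 60/53
mL = 1·sL + 1·sR = 3960/689
mR = 1·sL + -1/2·sR = 2790/689

60/13 60/53 3960/689 2790/689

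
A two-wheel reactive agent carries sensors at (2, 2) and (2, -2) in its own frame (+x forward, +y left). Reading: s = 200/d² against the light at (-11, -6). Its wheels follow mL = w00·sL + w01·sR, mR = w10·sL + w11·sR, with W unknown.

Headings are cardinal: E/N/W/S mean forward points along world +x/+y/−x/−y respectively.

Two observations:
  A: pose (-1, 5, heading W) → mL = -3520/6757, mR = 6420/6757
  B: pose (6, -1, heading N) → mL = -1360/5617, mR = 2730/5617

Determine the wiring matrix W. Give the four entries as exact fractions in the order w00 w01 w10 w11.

-1 1 1 -1/2

obs A: pose=(-1,5,W) → sL=40/29, sR=200/233, mL=-3520/6757, mR=6420/6757
obs B: pose=(6,-1,N) → sL=100/137, sR=20/41, mL=-1360/5617, mR=2730/5617
sensor matrix S = [[40/29, 200/233], [100/137, 20/41]]; det S = 1756800/37954069
solve [mL_A; mL_B] = S·[w00; w01] and [mR_A; mR_B] = S·[w10; w11]:
  w00 = -1, w01 = 1, w10 = 1, w11 = -1/2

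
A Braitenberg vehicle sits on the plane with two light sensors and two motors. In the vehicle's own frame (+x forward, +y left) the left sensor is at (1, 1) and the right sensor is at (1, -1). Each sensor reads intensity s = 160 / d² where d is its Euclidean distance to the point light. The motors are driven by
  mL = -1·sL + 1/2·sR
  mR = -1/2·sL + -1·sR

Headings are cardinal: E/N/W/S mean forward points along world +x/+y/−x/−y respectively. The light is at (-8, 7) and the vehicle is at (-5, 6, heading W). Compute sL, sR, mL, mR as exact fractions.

left sensor world pos  = (-6, 5); dL² = 8
right sensor world pos = (-6, 7); dR² = 4
sL = 160/8 = 20
sR = 160/4 = 40
mL = -1·sL + 1/2·sR = 0
mR = -1/2·sL + -1·sR = -50

20 40 0 -50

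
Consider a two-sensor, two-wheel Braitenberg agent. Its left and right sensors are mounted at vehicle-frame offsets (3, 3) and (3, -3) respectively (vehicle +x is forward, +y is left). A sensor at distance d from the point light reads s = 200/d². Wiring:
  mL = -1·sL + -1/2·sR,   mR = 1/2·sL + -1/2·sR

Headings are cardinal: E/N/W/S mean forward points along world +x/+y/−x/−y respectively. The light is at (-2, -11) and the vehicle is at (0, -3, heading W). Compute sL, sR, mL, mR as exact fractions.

left sensor world pos  = (-3, -6); dL² = 26
right sensor world pos = (-3, 0); dR² = 122
sL = 200/26 = 100/13
sR = 200/122 = 100/61
mL = -1·sL + -1/2·sR = -6750/793
mR = 1/2·sL + -1/2·sR = 2400/793

100/13 100/61 -6750/793 2400/793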